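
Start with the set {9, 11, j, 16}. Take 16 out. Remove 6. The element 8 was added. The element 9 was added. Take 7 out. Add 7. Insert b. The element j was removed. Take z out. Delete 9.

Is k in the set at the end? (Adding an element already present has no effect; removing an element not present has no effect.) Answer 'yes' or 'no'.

Answer: no

Derivation:
Tracking the set through each operation:
Start: {11, 16, 9, j}
Event 1 (remove 16): removed. Set: {11, 9, j}
Event 2 (remove 6): not present, no change. Set: {11, 9, j}
Event 3 (add 8): added. Set: {11, 8, 9, j}
Event 4 (add 9): already present, no change. Set: {11, 8, 9, j}
Event 5 (remove 7): not present, no change. Set: {11, 8, 9, j}
Event 6 (add 7): added. Set: {11, 7, 8, 9, j}
Event 7 (add b): added. Set: {11, 7, 8, 9, b, j}
Event 8 (remove j): removed. Set: {11, 7, 8, 9, b}
Event 9 (remove z): not present, no change. Set: {11, 7, 8, 9, b}
Event 10 (remove 9): removed. Set: {11, 7, 8, b}

Final set: {11, 7, 8, b} (size 4)
k is NOT in the final set.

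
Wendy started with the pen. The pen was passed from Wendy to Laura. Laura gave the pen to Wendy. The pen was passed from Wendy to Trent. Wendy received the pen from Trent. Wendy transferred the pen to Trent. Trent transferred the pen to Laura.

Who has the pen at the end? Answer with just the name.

Tracking the pen through each event:
Start: Wendy has the pen.
After event 1: Laura has the pen.
After event 2: Wendy has the pen.
After event 3: Trent has the pen.
After event 4: Wendy has the pen.
After event 5: Trent has the pen.
After event 6: Laura has the pen.

Answer: Laura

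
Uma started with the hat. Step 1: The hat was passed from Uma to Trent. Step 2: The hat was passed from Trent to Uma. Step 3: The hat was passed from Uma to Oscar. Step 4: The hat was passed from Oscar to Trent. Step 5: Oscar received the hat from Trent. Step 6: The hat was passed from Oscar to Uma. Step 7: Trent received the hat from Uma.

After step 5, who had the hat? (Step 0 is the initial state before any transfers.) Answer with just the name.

Tracking the hat holder through step 5:
After step 0 (start): Uma
After step 1: Trent
After step 2: Uma
After step 3: Oscar
After step 4: Trent
After step 5: Oscar

At step 5, the holder is Oscar.

Answer: Oscar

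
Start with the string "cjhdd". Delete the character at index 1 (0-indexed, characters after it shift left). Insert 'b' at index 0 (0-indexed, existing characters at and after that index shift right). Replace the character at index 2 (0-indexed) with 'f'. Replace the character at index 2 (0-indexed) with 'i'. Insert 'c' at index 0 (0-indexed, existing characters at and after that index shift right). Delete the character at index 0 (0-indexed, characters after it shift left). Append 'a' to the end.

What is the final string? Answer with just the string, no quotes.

Applying each edit step by step:
Start: "cjhdd"
Op 1 (delete idx 1 = 'j'): "cjhdd" -> "chdd"
Op 2 (insert 'b' at idx 0): "chdd" -> "bchdd"
Op 3 (replace idx 2: 'h' -> 'f'): "bchdd" -> "bcfdd"
Op 4 (replace idx 2: 'f' -> 'i'): "bcfdd" -> "bcidd"
Op 5 (insert 'c' at idx 0): "bcidd" -> "cbcidd"
Op 6 (delete idx 0 = 'c'): "cbcidd" -> "bcidd"
Op 7 (append 'a'): "bcidd" -> "bcidda"

Answer: bcidda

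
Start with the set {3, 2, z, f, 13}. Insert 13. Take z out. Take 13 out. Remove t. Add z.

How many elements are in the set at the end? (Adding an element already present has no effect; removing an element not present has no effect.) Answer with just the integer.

Tracking the set through each operation:
Start: {13, 2, 3, f, z}
Event 1 (add 13): already present, no change. Set: {13, 2, 3, f, z}
Event 2 (remove z): removed. Set: {13, 2, 3, f}
Event 3 (remove 13): removed. Set: {2, 3, f}
Event 4 (remove t): not present, no change. Set: {2, 3, f}
Event 5 (add z): added. Set: {2, 3, f, z}

Final set: {2, 3, f, z} (size 4)

Answer: 4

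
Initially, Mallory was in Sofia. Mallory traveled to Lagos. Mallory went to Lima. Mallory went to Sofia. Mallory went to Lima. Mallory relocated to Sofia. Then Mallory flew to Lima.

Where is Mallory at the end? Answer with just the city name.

Answer: Lima

Derivation:
Tracking Mallory's location:
Start: Mallory is in Sofia.
After move 1: Sofia -> Lagos. Mallory is in Lagos.
After move 2: Lagos -> Lima. Mallory is in Lima.
After move 3: Lima -> Sofia. Mallory is in Sofia.
After move 4: Sofia -> Lima. Mallory is in Lima.
After move 5: Lima -> Sofia. Mallory is in Sofia.
After move 6: Sofia -> Lima. Mallory is in Lima.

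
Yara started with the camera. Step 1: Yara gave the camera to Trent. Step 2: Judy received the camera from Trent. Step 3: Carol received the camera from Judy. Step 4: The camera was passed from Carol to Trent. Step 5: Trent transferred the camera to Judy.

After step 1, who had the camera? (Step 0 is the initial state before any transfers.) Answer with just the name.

Tracking the camera holder through step 1:
After step 0 (start): Yara
After step 1: Trent

At step 1, the holder is Trent.

Answer: Trent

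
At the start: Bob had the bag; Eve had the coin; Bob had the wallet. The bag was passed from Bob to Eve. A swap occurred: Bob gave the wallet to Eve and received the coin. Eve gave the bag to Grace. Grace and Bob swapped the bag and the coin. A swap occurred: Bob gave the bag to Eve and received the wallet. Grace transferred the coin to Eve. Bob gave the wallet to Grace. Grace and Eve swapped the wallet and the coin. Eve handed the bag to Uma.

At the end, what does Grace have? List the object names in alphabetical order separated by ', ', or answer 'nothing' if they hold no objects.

Tracking all object holders:
Start: bag:Bob, coin:Eve, wallet:Bob
Event 1 (give bag: Bob -> Eve). State: bag:Eve, coin:Eve, wallet:Bob
Event 2 (swap wallet<->coin: now wallet:Eve, coin:Bob). State: bag:Eve, coin:Bob, wallet:Eve
Event 3 (give bag: Eve -> Grace). State: bag:Grace, coin:Bob, wallet:Eve
Event 4 (swap bag<->coin: now bag:Bob, coin:Grace). State: bag:Bob, coin:Grace, wallet:Eve
Event 5 (swap bag<->wallet: now bag:Eve, wallet:Bob). State: bag:Eve, coin:Grace, wallet:Bob
Event 6 (give coin: Grace -> Eve). State: bag:Eve, coin:Eve, wallet:Bob
Event 7 (give wallet: Bob -> Grace). State: bag:Eve, coin:Eve, wallet:Grace
Event 8 (swap wallet<->coin: now wallet:Eve, coin:Grace). State: bag:Eve, coin:Grace, wallet:Eve
Event 9 (give bag: Eve -> Uma). State: bag:Uma, coin:Grace, wallet:Eve

Final state: bag:Uma, coin:Grace, wallet:Eve
Grace holds: coin.

Answer: coin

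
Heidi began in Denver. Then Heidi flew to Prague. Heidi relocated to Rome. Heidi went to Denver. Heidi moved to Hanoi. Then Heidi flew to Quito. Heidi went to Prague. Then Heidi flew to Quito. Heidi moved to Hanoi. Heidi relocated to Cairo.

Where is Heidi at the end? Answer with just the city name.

Answer: Cairo

Derivation:
Tracking Heidi's location:
Start: Heidi is in Denver.
After move 1: Denver -> Prague. Heidi is in Prague.
After move 2: Prague -> Rome. Heidi is in Rome.
After move 3: Rome -> Denver. Heidi is in Denver.
After move 4: Denver -> Hanoi. Heidi is in Hanoi.
After move 5: Hanoi -> Quito. Heidi is in Quito.
After move 6: Quito -> Prague. Heidi is in Prague.
After move 7: Prague -> Quito. Heidi is in Quito.
After move 8: Quito -> Hanoi. Heidi is in Hanoi.
After move 9: Hanoi -> Cairo. Heidi is in Cairo.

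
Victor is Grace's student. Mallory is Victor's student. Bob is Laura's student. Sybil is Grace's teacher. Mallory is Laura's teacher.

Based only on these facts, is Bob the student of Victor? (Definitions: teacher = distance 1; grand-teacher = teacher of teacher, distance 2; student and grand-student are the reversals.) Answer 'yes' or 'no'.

Reconstructing the teacher chain from the given facts:
  Sybil -> Grace -> Victor -> Mallory -> Laura -> Bob
(each arrow means 'teacher of the next')
Positions in the chain (0 = top):
  position of Sybil: 0
  position of Grace: 1
  position of Victor: 2
  position of Mallory: 3
  position of Laura: 4
  position of Bob: 5

Bob is at position 5, Victor is at position 2; signed distance (j - i) = -3.
'student' requires j - i = -1. Actual distance is -3, so the relation does NOT hold.

Answer: no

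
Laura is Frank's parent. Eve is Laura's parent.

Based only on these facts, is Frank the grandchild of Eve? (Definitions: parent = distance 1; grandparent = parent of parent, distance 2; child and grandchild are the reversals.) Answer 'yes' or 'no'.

Answer: yes

Derivation:
Reconstructing the parent chain from the given facts:
  Eve -> Laura -> Frank
(each arrow means 'parent of the next')
Positions in the chain (0 = top):
  position of Eve: 0
  position of Laura: 1
  position of Frank: 2

Frank is at position 2, Eve is at position 0; signed distance (j - i) = -2.
'grandchild' requires j - i = -2. Actual distance is -2, so the relation HOLDS.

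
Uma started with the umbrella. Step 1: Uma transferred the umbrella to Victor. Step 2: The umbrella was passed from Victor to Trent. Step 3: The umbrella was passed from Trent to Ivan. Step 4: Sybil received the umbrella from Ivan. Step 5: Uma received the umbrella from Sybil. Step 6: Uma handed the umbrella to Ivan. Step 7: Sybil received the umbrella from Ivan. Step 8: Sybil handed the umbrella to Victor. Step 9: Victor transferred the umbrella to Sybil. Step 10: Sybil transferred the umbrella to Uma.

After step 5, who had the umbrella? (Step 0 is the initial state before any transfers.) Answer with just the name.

Tracking the umbrella holder through step 5:
After step 0 (start): Uma
After step 1: Victor
After step 2: Trent
After step 3: Ivan
After step 4: Sybil
After step 5: Uma

At step 5, the holder is Uma.

Answer: Uma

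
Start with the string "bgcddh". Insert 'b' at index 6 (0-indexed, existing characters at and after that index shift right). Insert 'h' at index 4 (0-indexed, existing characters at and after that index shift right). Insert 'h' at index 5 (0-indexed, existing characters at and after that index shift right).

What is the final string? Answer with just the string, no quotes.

Answer: bgcdhhdhb

Derivation:
Applying each edit step by step:
Start: "bgcddh"
Op 1 (insert 'b' at idx 6): "bgcddh" -> "bgcddhb"
Op 2 (insert 'h' at idx 4): "bgcddhb" -> "bgcdhdhb"
Op 3 (insert 'h' at idx 5): "bgcdhdhb" -> "bgcdhhdhb"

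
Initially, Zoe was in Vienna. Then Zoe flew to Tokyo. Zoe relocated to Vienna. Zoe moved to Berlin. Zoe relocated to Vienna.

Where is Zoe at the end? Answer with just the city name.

Answer: Vienna

Derivation:
Tracking Zoe's location:
Start: Zoe is in Vienna.
After move 1: Vienna -> Tokyo. Zoe is in Tokyo.
After move 2: Tokyo -> Vienna. Zoe is in Vienna.
After move 3: Vienna -> Berlin. Zoe is in Berlin.
After move 4: Berlin -> Vienna. Zoe is in Vienna.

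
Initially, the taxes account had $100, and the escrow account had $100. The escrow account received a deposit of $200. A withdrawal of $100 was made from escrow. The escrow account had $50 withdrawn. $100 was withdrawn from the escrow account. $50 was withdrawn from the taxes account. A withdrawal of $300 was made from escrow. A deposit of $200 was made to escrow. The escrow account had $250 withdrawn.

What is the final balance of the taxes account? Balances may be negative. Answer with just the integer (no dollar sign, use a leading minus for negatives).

Answer: 50

Derivation:
Tracking account balances step by step:
Start: taxes=100, escrow=100
Event 1 (deposit 200 to escrow): escrow: 100 + 200 = 300. Balances: taxes=100, escrow=300
Event 2 (withdraw 100 from escrow): escrow: 300 - 100 = 200. Balances: taxes=100, escrow=200
Event 3 (withdraw 50 from escrow): escrow: 200 - 50 = 150. Balances: taxes=100, escrow=150
Event 4 (withdraw 100 from escrow): escrow: 150 - 100 = 50. Balances: taxes=100, escrow=50
Event 5 (withdraw 50 from taxes): taxes: 100 - 50 = 50. Balances: taxes=50, escrow=50
Event 6 (withdraw 300 from escrow): escrow: 50 - 300 = -250. Balances: taxes=50, escrow=-250
Event 7 (deposit 200 to escrow): escrow: -250 + 200 = -50. Balances: taxes=50, escrow=-50
Event 8 (withdraw 250 from escrow): escrow: -50 - 250 = -300. Balances: taxes=50, escrow=-300

Final balance of taxes: 50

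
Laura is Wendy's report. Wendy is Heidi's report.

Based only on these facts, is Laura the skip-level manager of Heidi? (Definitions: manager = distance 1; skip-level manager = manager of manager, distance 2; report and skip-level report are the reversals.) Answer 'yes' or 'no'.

Reconstructing the manager chain from the given facts:
  Heidi -> Wendy -> Laura
(each arrow means 'manager of the next')
Positions in the chain (0 = top):
  position of Heidi: 0
  position of Wendy: 1
  position of Laura: 2

Laura is at position 2, Heidi is at position 0; signed distance (j - i) = -2.
'skip-level manager' requires j - i = 2. Actual distance is -2, so the relation does NOT hold.

Answer: no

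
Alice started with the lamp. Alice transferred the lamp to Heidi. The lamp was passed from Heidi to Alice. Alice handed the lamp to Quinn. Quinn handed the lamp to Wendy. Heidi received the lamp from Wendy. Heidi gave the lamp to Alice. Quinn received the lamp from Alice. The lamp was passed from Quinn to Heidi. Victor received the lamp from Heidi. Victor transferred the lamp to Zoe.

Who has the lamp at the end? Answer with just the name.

Tracking the lamp through each event:
Start: Alice has the lamp.
After event 1: Heidi has the lamp.
After event 2: Alice has the lamp.
After event 3: Quinn has the lamp.
After event 4: Wendy has the lamp.
After event 5: Heidi has the lamp.
After event 6: Alice has the lamp.
After event 7: Quinn has the lamp.
After event 8: Heidi has the lamp.
After event 9: Victor has the lamp.
After event 10: Zoe has the lamp.

Answer: Zoe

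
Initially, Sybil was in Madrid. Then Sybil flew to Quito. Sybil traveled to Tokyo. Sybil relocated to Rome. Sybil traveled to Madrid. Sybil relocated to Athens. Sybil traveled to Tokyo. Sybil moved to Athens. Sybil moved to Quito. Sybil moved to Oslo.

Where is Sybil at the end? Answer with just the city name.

Tracking Sybil's location:
Start: Sybil is in Madrid.
After move 1: Madrid -> Quito. Sybil is in Quito.
After move 2: Quito -> Tokyo. Sybil is in Tokyo.
After move 3: Tokyo -> Rome. Sybil is in Rome.
After move 4: Rome -> Madrid. Sybil is in Madrid.
After move 5: Madrid -> Athens. Sybil is in Athens.
After move 6: Athens -> Tokyo. Sybil is in Tokyo.
After move 7: Tokyo -> Athens. Sybil is in Athens.
After move 8: Athens -> Quito. Sybil is in Quito.
After move 9: Quito -> Oslo. Sybil is in Oslo.

Answer: Oslo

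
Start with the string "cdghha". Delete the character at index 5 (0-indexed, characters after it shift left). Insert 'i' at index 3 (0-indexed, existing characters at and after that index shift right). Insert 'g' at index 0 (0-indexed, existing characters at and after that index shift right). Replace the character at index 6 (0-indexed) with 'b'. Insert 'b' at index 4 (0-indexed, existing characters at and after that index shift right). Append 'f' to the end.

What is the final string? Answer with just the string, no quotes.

Applying each edit step by step:
Start: "cdghha"
Op 1 (delete idx 5 = 'a'): "cdghha" -> "cdghh"
Op 2 (insert 'i' at idx 3): "cdghh" -> "cdgihh"
Op 3 (insert 'g' at idx 0): "cdgihh" -> "gcdgihh"
Op 4 (replace idx 6: 'h' -> 'b'): "gcdgihh" -> "gcdgihb"
Op 5 (insert 'b' at idx 4): "gcdgihb" -> "gcdgbihb"
Op 6 (append 'f'): "gcdgbihb" -> "gcdgbihbf"

Answer: gcdgbihbf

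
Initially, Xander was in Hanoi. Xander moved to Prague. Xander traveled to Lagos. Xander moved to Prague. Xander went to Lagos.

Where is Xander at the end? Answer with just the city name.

Tracking Xander's location:
Start: Xander is in Hanoi.
After move 1: Hanoi -> Prague. Xander is in Prague.
After move 2: Prague -> Lagos. Xander is in Lagos.
After move 3: Lagos -> Prague. Xander is in Prague.
After move 4: Prague -> Lagos. Xander is in Lagos.

Answer: Lagos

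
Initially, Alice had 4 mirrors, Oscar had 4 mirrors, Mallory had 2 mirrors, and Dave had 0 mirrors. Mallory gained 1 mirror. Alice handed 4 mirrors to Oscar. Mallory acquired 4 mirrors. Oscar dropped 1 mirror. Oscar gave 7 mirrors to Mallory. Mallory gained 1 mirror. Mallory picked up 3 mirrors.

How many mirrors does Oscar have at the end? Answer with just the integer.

Tracking counts step by step:
Start: Alice=4, Oscar=4, Mallory=2, Dave=0
Event 1 (Mallory +1): Mallory: 2 -> 3. State: Alice=4, Oscar=4, Mallory=3, Dave=0
Event 2 (Alice -> Oscar, 4): Alice: 4 -> 0, Oscar: 4 -> 8. State: Alice=0, Oscar=8, Mallory=3, Dave=0
Event 3 (Mallory +4): Mallory: 3 -> 7. State: Alice=0, Oscar=8, Mallory=7, Dave=0
Event 4 (Oscar -1): Oscar: 8 -> 7. State: Alice=0, Oscar=7, Mallory=7, Dave=0
Event 5 (Oscar -> Mallory, 7): Oscar: 7 -> 0, Mallory: 7 -> 14. State: Alice=0, Oscar=0, Mallory=14, Dave=0
Event 6 (Mallory +1): Mallory: 14 -> 15. State: Alice=0, Oscar=0, Mallory=15, Dave=0
Event 7 (Mallory +3): Mallory: 15 -> 18. State: Alice=0, Oscar=0, Mallory=18, Dave=0

Oscar's final count: 0

Answer: 0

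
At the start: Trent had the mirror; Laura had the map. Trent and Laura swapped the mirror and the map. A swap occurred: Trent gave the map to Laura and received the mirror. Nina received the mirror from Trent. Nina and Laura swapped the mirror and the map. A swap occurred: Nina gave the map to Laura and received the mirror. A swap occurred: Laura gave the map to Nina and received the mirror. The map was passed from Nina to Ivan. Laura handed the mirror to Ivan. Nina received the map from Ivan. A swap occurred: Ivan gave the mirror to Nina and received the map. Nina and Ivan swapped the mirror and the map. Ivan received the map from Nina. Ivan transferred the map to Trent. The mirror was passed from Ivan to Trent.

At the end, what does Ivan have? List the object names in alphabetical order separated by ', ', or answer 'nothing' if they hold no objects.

Tracking all object holders:
Start: mirror:Trent, map:Laura
Event 1 (swap mirror<->map: now mirror:Laura, map:Trent). State: mirror:Laura, map:Trent
Event 2 (swap map<->mirror: now map:Laura, mirror:Trent). State: mirror:Trent, map:Laura
Event 3 (give mirror: Trent -> Nina). State: mirror:Nina, map:Laura
Event 4 (swap mirror<->map: now mirror:Laura, map:Nina). State: mirror:Laura, map:Nina
Event 5 (swap map<->mirror: now map:Laura, mirror:Nina). State: mirror:Nina, map:Laura
Event 6 (swap map<->mirror: now map:Nina, mirror:Laura). State: mirror:Laura, map:Nina
Event 7 (give map: Nina -> Ivan). State: mirror:Laura, map:Ivan
Event 8 (give mirror: Laura -> Ivan). State: mirror:Ivan, map:Ivan
Event 9 (give map: Ivan -> Nina). State: mirror:Ivan, map:Nina
Event 10 (swap mirror<->map: now mirror:Nina, map:Ivan). State: mirror:Nina, map:Ivan
Event 11 (swap mirror<->map: now mirror:Ivan, map:Nina). State: mirror:Ivan, map:Nina
Event 12 (give map: Nina -> Ivan). State: mirror:Ivan, map:Ivan
Event 13 (give map: Ivan -> Trent). State: mirror:Ivan, map:Trent
Event 14 (give mirror: Ivan -> Trent). State: mirror:Trent, map:Trent

Final state: mirror:Trent, map:Trent
Ivan holds: (nothing).

Answer: nothing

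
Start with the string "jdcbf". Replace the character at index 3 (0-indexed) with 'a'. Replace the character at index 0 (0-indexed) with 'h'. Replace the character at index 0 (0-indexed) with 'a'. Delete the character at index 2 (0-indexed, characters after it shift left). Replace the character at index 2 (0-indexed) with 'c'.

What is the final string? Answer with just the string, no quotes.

Answer: adcf

Derivation:
Applying each edit step by step:
Start: "jdcbf"
Op 1 (replace idx 3: 'b' -> 'a'): "jdcbf" -> "jdcaf"
Op 2 (replace idx 0: 'j' -> 'h'): "jdcaf" -> "hdcaf"
Op 3 (replace idx 0: 'h' -> 'a'): "hdcaf" -> "adcaf"
Op 4 (delete idx 2 = 'c'): "adcaf" -> "adaf"
Op 5 (replace idx 2: 'a' -> 'c'): "adaf" -> "adcf"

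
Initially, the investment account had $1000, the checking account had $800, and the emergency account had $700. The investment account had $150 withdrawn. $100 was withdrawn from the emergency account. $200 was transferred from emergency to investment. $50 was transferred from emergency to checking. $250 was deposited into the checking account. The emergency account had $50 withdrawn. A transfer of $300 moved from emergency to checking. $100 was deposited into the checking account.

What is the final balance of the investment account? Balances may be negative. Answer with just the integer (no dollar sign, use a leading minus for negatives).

Answer: 1050

Derivation:
Tracking account balances step by step:
Start: investment=1000, checking=800, emergency=700
Event 1 (withdraw 150 from investment): investment: 1000 - 150 = 850. Balances: investment=850, checking=800, emergency=700
Event 2 (withdraw 100 from emergency): emergency: 700 - 100 = 600. Balances: investment=850, checking=800, emergency=600
Event 3 (transfer 200 emergency -> investment): emergency: 600 - 200 = 400, investment: 850 + 200 = 1050. Balances: investment=1050, checking=800, emergency=400
Event 4 (transfer 50 emergency -> checking): emergency: 400 - 50 = 350, checking: 800 + 50 = 850. Balances: investment=1050, checking=850, emergency=350
Event 5 (deposit 250 to checking): checking: 850 + 250 = 1100. Balances: investment=1050, checking=1100, emergency=350
Event 6 (withdraw 50 from emergency): emergency: 350 - 50 = 300. Balances: investment=1050, checking=1100, emergency=300
Event 7 (transfer 300 emergency -> checking): emergency: 300 - 300 = 0, checking: 1100 + 300 = 1400. Balances: investment=1050, checking=1400, emergency=0
Event 8 (deposit 100 to checking): checking: 1400 + 100 = 1500. Balances: investment=1050, checking=1500, emergency=0

Final balance of investment: 1050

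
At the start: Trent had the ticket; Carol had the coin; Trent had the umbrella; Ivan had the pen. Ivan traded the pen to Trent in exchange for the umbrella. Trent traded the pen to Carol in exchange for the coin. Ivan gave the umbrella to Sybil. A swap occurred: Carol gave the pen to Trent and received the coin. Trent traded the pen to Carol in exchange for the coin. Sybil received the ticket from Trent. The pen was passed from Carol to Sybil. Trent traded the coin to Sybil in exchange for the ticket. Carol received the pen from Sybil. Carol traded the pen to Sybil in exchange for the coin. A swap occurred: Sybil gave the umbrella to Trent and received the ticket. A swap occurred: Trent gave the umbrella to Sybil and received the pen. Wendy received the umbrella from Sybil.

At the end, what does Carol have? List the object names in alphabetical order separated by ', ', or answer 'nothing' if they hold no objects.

Tracking all object holders:
Start: ticket:Trent, coin:Carol, umbrella:Trent, pen:Ivan
Event 1 (swap pen<->umbrella: now pen:Trent, umbrella:Ivan). State: ticket:Trent, coin:Carol, umbrella:Ivan, pen:Trent
Event 2 (swap pen<->coin: now pen:Carol, coin:Trent). State: ticket:Trent, coin:Trent, umbrella:Ivan, pen:Carol
Event 3 (give umbrella: Ivan -> Sybil). State: ticket:Trent, coin:Trent, umbrella:Sybil, pen:Carol
Event 4 (swap pen<->coin: now pen:Trent, coin:Carol). State: ticket:Trent, coin:Carol, umbrella:Sybil, pen:Trent
Event 5 (swap pen<->coin: now pen:Carol, coin:Trent). State: ticket:Trent, coin:Trent, umbrella:Sybil, pen:Carol
Event 6 (give ticket: Trent -> Sybil). State: ticket:Sybil, coin:Trent, umbrella:Sybil, pen:Carol
Event 7 (give pen: Carol -> Sybil). State: ticket:Sybil, coin:Trent, umbrella:Sybil, pen:Sybil
Event 8 (swap coin<->ticket: now coin:Sybil, ticket:Trent). State: ticket:Trent, coin:Sybil, umbrella:Sybil, pen:Sybil
Event 9 (give pen: Sybil -> Carol). State: ticket:Trent, coin:Sybil, umbrella:Sybil, pen:Carol
Event 10 (swap pen<->coin: now pen:Sybil, coin:Carol). State: ticket:Trent, coin:Carol, umbrella:Sybil, pen:Sybil
Event 11 (swap umbrella<->ticket: now umbrella:Trent, ticket:Sybil). State: ticket:Sybil, coin:Carol, umbrella:Trent, pen:Sybil
Event 12 (swap umbrella<->pen: now umbrella:Sybil, pen:Trent). State: ticket:Sybil, coin:Carol, umbrella:Sybil, pen:Trent
Event 13 (give umbrella: Sybil -> Wendy). State: ticket:Sybil, coin:Carol, umbrella:Wendy, pen:Trent

Final state: ticket:Sybil, coin:Carol, umbrella:Wendy, pen:Trent
Carol holds: coin.

Answer: coin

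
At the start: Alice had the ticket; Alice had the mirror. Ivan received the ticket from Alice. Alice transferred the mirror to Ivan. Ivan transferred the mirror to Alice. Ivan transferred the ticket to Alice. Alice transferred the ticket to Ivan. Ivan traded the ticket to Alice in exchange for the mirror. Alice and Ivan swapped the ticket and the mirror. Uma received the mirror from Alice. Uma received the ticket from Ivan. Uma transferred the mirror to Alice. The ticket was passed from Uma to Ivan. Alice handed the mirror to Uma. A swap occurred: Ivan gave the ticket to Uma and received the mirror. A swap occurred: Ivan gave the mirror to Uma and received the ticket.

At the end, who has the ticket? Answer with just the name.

Tracking all object holders:
Start: ticket:Alice, mirror:Alice
Event 1 (give ticket: Alice -> Ivan). State: ticket:Ivan, mirror:Alice
Event 2 (give mirror: Alice -> Ivan). State: ticket:Ivan, mirror:Ivan
Event 3 (give mirror: Ivan -> Alice). State: ticket:Ivan, mirror:Alice
Event 4 (give ticket: Ivan -> Alice). State: ticket:Alice, mirror:Alice
Event 5 (give ticket: Alice -> Ivan). State: ticket:Ivan, mirror:Alice
Event 6 (swap ticket<->mirror: now ticket:Alice, mirror:Ivan). State: ticket:Alice, mirror:Ivan
Event 7 (swap ticket<->mirror: now ticket:Ivan, mirror:Alice). State: ticket:Ivan, mirror:Alice
Event 8 (give mirror: Alice -> Uma). State: ticket:Ivan, mirror:Uma
Event 9 (give ticket: Ivan -> Uma). State: ticket:Uma, mirror:Uma
Event 10 (give mirror: Uma -> Alice). State: ticket:Uma, mirror:Alice
Event 11 (give ticket: Uma -> Ivan). State: ticket:Ivan, mirror:Alice
Event 12 (give mirror: Alice -> Uma). State: ticket:Ivan, mirror:Uma
Event 13 (swap ticket<->mirror: now ticket:Uma, mirror:Ivan). State: ticket:Uma, mirror:Ivan
Event 14 (swap mirror<->ticket: now mirror:Uma, ticket:Ivan). State: ticket:Ivan, mirror:Uma

Final state: ticket:Ivan, mirror:Uma
The ticket is held by Ivan.

Answer: Ivan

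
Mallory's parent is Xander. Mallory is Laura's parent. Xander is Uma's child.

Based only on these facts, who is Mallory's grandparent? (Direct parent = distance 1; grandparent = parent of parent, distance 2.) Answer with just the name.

Reconstructing the parent chain from the given facts:
  Uma -> Xander -> Mallory -> Laura
(each arrow means 'parent of the next')
Positions in the chain (0 = top):
  position of Uma: 0
  position of Xander: 1
  position of Mallory: 2
  position of Laura: 3

Mallory is at position 2; the grandparent is 2 steps up the chain, i.e. position 0: Uma.

Answer: Uma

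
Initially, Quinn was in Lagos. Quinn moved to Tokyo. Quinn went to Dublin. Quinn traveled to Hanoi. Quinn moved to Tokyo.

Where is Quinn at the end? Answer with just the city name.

Answer: Tokyo

Derivation:
Tracking Quinn's location:
Start: Quinn is in Lagos.
After move 1: Lagos -> Tokyo. Quinn is in Tokyo.
After move 2: Tokyo -> Dublin. Quinn is in Dublin.
After move 3: Dublin -> Hanoi. Quinn is in Hanoi.
After move 4: Hanoi -> Tokyo. Quinn is in Tokyo.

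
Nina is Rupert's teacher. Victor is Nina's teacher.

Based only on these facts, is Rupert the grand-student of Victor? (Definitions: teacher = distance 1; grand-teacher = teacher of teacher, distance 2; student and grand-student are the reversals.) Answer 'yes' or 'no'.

Answer: yes

Derivation:
Reconstructing the teacher chain from the given facts:
  Victor -> Nina -> Rupert
(each arrow means 'teacher of the next')
Positions in the chain (0 = top):
  position of Victor: 0
  position of Nina: 1
  position of Rupert: 2

Rupert is at position 2, Victor is at position 0; signed distance (j - i) = -2.
'grand-student' requires j - i = -2. Actual distance is -2, so the relation HOLDS.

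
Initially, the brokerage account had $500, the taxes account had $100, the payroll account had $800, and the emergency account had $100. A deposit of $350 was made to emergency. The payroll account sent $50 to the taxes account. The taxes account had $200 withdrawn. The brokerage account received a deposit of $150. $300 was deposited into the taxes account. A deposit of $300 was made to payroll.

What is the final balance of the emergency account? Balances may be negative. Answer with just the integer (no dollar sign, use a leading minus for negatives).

Answer: 450

Derivation:
Tracking account balances step by step:
Start: brokerage=500, taxes=100, payroll=800, emergency=100
Event 1 (deposit 350 to emergency): emergency: 100 + 350 = 450. Balances: brokerage=500, taxes=100, payroll=800, emergency=450
Event 2 (transfer 50 payroll -> taxes): payroll: 800 - 50 = 750, taxes: 100 + 50 = 150. Balances: brokerage=500, taxes=150, payroll=750, emergency=450
Event 3 (withdraw 200 from taxes): taxes: 150 - 200 = -50. Balances: brokerage=500, taxes=-50, payroll=750, emergency=450
Event 4 (deposit 150 to brokerage): brokerage: 500 + 150 = 650. Balances: brokerage=650, taxes=-50, payroll=750, emergency=450
Event 5 (deposit 300 to taxes): taxes: -50 + 300 = 250. Balances: brokerage=650, taxes=250, payroll=750, emergency=450
Event 6 (deposit 300 to payroll): payroll: 750 + 300 = 1050. Balances: brokerage=650, taxes=250, payroll=1050, emergency=450

Final balance of emergency: 450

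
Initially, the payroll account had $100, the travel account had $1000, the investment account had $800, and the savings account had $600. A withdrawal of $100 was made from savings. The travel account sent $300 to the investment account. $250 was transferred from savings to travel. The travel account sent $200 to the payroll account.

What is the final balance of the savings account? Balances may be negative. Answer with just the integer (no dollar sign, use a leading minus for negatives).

Tracking account balances step by step:
Start: payroll=100, travel=1000, investment=800, savings=600
Event 1 (withdraw 100 from savings): savings: 600 - 100 = 500. Balances: payroll=100, travel=1000, investment=800, savings=500
Event 2 (transfer 300 travel -> investment): travel: 1000 - 300 = 700, investment: 800 + 300 = 1100. Balances: payroll=100, travel=700, investment=1100, savings=500
Event 3 (transfer 250 savings -> travel): savings: 500 - 250 = 250, travel: 700 + 250 = 950. Balances: payroll=100, travel=950, investment=1100, savings=250
Event 4 (transfer 200 travel -> payroll): travel: 950 - 200 = 750, payroll: 100 + 200 = 300. Balances: payroll=300, travel=750, investment=1100, savings=250

Final balance of savings: 250

Answer: 250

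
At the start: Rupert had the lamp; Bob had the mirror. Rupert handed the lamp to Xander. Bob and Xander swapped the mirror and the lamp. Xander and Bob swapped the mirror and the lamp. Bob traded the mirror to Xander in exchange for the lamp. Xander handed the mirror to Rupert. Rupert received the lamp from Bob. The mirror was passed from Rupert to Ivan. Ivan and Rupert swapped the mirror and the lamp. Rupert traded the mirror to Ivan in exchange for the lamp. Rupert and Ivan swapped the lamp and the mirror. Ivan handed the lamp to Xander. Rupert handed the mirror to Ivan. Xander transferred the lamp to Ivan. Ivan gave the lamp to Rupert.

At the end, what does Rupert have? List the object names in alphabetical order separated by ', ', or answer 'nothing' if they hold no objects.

Tracking all object holders:
Start: lamp:Rupert, mirror:Bob
Event 1 (give lamp: Rupert -> Xander). State: lamp:Xander, mirror:Bob
Event 2 (swap mirror<->lamp: now mirror:Xander, lamp:Bob). State: lamp:Bob, mirror:Xander
Event 3 (swap mirror<->lamp: now mirror:Bob, lamp:Xander). State: lamp:Xander, mirror:Bob
Event 4 (swap mirror<->lamp: now mirror:Xander, lamp:Bob). State: lamp:Bob, mirror:Xander
Event 5 (give mirror: Xander -> Rupert). State: lamp:Bob, mirror:Rupert
Event 6 (give lamp: Bob -> Rupert). State: lamp:Rupert, mirror:Rupert
Event 7 (give mirror: Rupert -> Ivan). State: lamp:Rupert, mirror:Ivan
Event 8 (swap mirror<->lamp: now mirror:Rupert, lamp:Ivan). State: lamp:Ivan, mirror:Rupert
Event 9 (swap mirror<->lamp: now mirror:Ivan, lamp:Rupert). State: lamp:Rupert, mirror:Ivan
Event 10 (swap lamp<->mirror: now lamp:Ivan, mirror:Rupert). State: lamp:Ivan, mirror:Rupert
Event 11 (give lamp: Ivan -> Xander). State: lamp:Xander, mirror:Rupert
Event 12 (give mirror: Rupert -> Ivan). State: lamp:Xander, mirror:Ivan
Event 13 (give lamp: Xander -> Ivan). State: lamp:Ivan, mirror:Ivan
Event 14 (give lamp: Ivan -> Rupert). State: lamp:Rupert, mirror:Ivan

Final state: lamp:Rupert, mirror:Ivan
Rupert holds: lamp.

Answer: lamp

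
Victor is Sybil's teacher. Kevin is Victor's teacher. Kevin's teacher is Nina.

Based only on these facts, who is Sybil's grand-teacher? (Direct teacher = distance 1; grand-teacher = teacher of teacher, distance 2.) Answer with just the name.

Answer: Kevin

Derivation:
Reconstructing the teacher chain from the given facts:
  Nina -> Kevin -> Victor -> Sybil
(each arrow means 'teacher of the next')
Positions in the chain (0 = top):
  position of Nina: 0
  position of Kevin: 1
  position of Victor: 2
  position of Sybil: 3

Sybil is at position 3; the grand-teacher is 2 steps up the chain, i.e. position 1: Kevin.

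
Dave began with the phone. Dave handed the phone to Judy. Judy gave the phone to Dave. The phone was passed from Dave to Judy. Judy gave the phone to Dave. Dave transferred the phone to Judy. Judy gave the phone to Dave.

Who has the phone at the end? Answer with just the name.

Answer: Dave

Derivation:
Tracking the phone through each event:
Start: Dave has the phone.
After event 1: Judy has the phone.
After event 2: Dave has the phone.
After event 3: Judy has the phone.
After event 4: Dave has the phone.
After event 5: Judy has the phone.
After event 6: Dave has the phone.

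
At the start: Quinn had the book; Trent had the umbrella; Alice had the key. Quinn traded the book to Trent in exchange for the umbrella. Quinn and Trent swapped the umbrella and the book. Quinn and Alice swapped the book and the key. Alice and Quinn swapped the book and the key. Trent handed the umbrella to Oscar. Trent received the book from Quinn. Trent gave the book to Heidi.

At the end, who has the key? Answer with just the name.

Answer: Alice

Derivation:
Tracking all object holders:
Start: book:Quinn, umbrella:Trent, key:Alice
Event 1 (swap book<->umbrella: now book:Trent, umbrella:Quinn). State: book:Trent, umbrella:Quinn, key:Alice
Event 2 (swap umbrella<->book: now umbrella:Trent, book:Quinn). State: book:Quinn, umbrella:Trent, key:Alice
Event 3 (swap book<->key: now book:Alice, key:Quinn). State: book:Alice, umbrella:Trent, key:Quinn
Event 4 (swap book<->key: now book:Quinn, key:Alice). State: book:Quinn, umbrella:Trent, key:Alice
Event 5 (give umbrella: Trent -> Oscar). State: book:Quinn, umbrella:Oscar, key:Alice
Event 6 (give book: Quinn -> Trent). State: book:Trent, umbrella:Oscar, key:Alice
Event 7 (give book: Trent -> Heidi). State: book:Heidi, umbrella:Oscar, key:Alice

Final state: book:Heidi, umbrella:Oscar, key:Alice
The key is held by Alice.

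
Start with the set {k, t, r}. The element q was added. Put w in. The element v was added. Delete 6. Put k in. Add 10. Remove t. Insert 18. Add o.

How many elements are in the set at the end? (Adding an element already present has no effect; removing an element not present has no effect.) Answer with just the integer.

Tracking the set through each operation:
Start: {k, r, t}
Event 1 (add q): added. Set: {k, q, r, t}
Event 2 (add w): added. Set: {k, q, r, t, w}
Event 3 (add v): added. Set: {k, q, r, t, v, w}
Event 4 (remove 6): not present, no change. Set: {k, q, r, t, v, w}
Event 5 (add k): already present, no change. Set: {k, q, r, t, v, w}
Event 6 (add 10): added. Set: {10, k, q, r, t, v, w}
Event 7 (remove t): removed. Set: {10, k, q, r, v, w}
Event 8 (add 18): added. Set: {10, 18, k, q, r, v, w}
Event 9 (add o): added. Set: {10, 18, k, o, q, r, v, w}

Final set: {10, 18, k, o, q, r, v, w} (size 8)

Answer: 8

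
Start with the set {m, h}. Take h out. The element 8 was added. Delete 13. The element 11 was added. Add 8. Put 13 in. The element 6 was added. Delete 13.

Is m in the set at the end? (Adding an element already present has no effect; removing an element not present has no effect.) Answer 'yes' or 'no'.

Tracking the set through each operation:
Start: {h, m}
Event 1 (remove h): removed. Set: {m}
Event 2 (add 8): added. Set: {8, m}
Event 3 (remove 13): not present, no change. Set: {8, m}
Event 4 (add 11): added. Set: {11, 8, m}
Event 5 (add 8): already present, no change. Set: {11, 8, m}
Event 6 (add 13): added. Set: {11, 13, 8, m}
Event 7 (add 6): added. Set: {11, 13, 6, 8, m}
Event 8 (remove 13): removed. Set: {11, 6, 8, m}

Final set: {11, 6, 8, m} (size 4)
m is in the final set.

Answer: yes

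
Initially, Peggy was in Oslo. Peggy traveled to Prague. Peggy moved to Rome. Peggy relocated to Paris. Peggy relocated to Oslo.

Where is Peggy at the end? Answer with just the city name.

Tracking Peggy's location:
Start: Peggy is in Oslo.
After move 1: Oslo -> Prague. Peggy is in Prague.
After move 2: Prague -> Rome. Peggy is in Rome.
After move 3: Rome -> Paris. Peggy is in Paris.
After move 4: Paris -> Oslo. Peggy is in Oslo.

Answer: Oslo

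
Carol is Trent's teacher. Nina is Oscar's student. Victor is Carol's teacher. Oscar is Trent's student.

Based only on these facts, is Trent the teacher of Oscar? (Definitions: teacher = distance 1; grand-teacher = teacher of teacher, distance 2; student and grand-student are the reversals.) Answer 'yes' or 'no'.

Answer: yes

Derivation:
Reconstructing the teacher chain from the given facts:
  Victor -> Carol -> Trent -> Oscar -> Nina
(each arrow means 'teacher of the next')
Positions in the chain (0 = top):
  position of Victor: 0
  position of Carol: 1
  position of Trent: 2
  position of Oscar: 3
  position of Nina: 4

Trent is at position 2, Oscar is at position 3; signed distance (j - i) = 1.
'teacher' requires j - i = 1. Actual distance is 1, so the relation HOLDS.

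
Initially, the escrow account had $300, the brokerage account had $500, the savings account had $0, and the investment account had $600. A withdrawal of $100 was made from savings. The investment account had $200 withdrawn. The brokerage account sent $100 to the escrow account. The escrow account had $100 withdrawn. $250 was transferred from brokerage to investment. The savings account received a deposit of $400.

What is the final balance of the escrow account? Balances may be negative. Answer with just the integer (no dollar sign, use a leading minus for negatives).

Answer: 300

Derivation:
Tracking account balances step by step:
Start: escrow=300, brokerage=500, savings=0, investment=600
Event 1 (withdraw 100 from savings): savings: 0 - 100 = -100. Balances: escrow=300, brokerage=500, savings=-100, investment=600
Event 2 (withdraw 200 from investment): investment: 600 - 200 = 400. Balances: escrow=300, brokerage=500, savings=-100, investment=400
Event 3 (transfer 100 brokerage -> escrow): brokerage: 500 - 100 = 400, escrow: 300 + 100 = 400. Balances: escrow=400, brokerage=400, savings=-100, investment=400
Event 4 (withdraw 100 from escrow): escrow: 400 - 100 = 300. Balances: escrow=300, brokerage=400, savings=-100, investment=400
Event 5 (transfer 250 brokerage -> investment): brokerage: 400 - 250 = 150, investment: 400 + 250 = 650. Balances: escrow=300, brokerage=150, savings=-100, investment=650
Event 6 (deposit 400 to savings): savings: -100 + 400 = 300. Balances: escrow=300, brokerage=150, savings=300, investment=650

Final balance of escrow: 300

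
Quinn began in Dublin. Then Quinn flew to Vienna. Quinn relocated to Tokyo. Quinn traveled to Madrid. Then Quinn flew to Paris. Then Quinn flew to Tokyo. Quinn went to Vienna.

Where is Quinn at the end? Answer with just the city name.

Tracking Quinn's location:
Start: Quinn is in Dublin.
After move 1: Dublin -> Vienna. Quinn is in Vienna.
After move 2: Vienna -> Tokyo. Quinn is in Tokyo.
After move 3: Tokyo -> Madrid. Quinn is in Madrid.
After move 4: Madrid -> Paris. Quinn is in Paris.
After move 5: Paris -> Tokyo. Quinn is in Tokyo.
After move 6: Tokyo -> Vienna. Quinn is in Vienna.

Answer: Vienna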